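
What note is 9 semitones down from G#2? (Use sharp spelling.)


Step by step:
G#2: chromatic position 8 in octave 2 → absolute = 2×12 + 8 = 32
Transpose down 9: 32 - 9 = 23
23 = 1×12 + 11 → B in octave 1
Result = B1


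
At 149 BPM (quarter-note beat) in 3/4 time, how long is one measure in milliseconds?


Working:
Quarter-note beat duration = 60000 / 149 ms
Beats per measure (3/4) = 3
One measure = 3 × 60000 / 149 = 180000 / 149 ms
= 1208.1 ms


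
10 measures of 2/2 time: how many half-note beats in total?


Let's work it out.
Time signature 2/2: the bottom number 2 means the half note gets one count
The top number 2 means 2 half-note beats per measure
Total = 2 × 10 measures
= 20 half-note beats


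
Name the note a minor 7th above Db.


Let's work it out.
A 7th spans 7 letter names, so from D we land on C
A minor 7th = 10 semitones above Db
Spell C at that pitch: Cb
= Cb


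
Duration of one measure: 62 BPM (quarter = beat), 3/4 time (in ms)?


Let's work it out.
Quarter-note beat duration = 60000 / 62 ms
Beats per measure (3/4) = 3
One measure = 3 × 60000 / 62 = 180000 / 62 ms
= 2903.2 ms


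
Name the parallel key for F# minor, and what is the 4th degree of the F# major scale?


Step by step:
Parallel keys share the same tonic but differ in mode
F# minor → parallel is F# major
F# major scale: F# G# A# B C# D# E#
= F# major; 4th degree = B


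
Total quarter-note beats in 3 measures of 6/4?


Time signature 6/4: the bottom number 4 means the quarter note gets one count
The top number 6 means 6 quarter-note beats per measure
Total = 6 × 3 measures
= 18 quarter-note beats


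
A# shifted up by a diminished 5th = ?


Let's work it out.
diminished 5th: 5 letter names, 6 semitones
Letter: A + 4 → E
Pitch: A# + 6 semitones, spelled as an E → E
= E


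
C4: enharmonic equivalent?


Working:
Enharmonic notes sound the same pitch but are spelled with different letter names
C and Dbb name the same pitch class
= Dbb4


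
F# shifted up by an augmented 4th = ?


Reasoning:
augmented 4th: 4 letter names, 6 semitones
Letter: F + 3 → B
Pitch: F# + 6 semitones, spelled as a B → B#
= B#


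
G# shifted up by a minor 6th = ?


Working:
minor 6th: 6 letter names, 8 semitones
Letter: G + 5 → E
Pitch: G# + 8 semitones, spelled as an E → E
= E


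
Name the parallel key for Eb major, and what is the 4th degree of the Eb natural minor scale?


Working:
Parallel keys share the same tonic but differ in mode
Eb major → parallel is Eb minor
Eb natural minor scale: Eb F Gb Ab Bb Cb Db
= Eb minor; 4th degree = Ab


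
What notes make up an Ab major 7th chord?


Working:
Major 7th chord = root + major 3rd + perfect 5th + major 7th
Seventh chords stack in thirds, so the letter names are A-C-E-G
Root: Ab
Major 3rd above Ab: C
Perfect 5th above Ab: Eb
Major 7th above Ab: G
Chord = Ab C Eb G


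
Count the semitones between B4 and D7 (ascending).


Reasoning:
Absolute semitone position = octave×12 + chromatic position
B4: 4×12 + 11 = 59
D7: 7×12 + 2 = 86
Difference = 86 - 59 = 27
= 27 semitones


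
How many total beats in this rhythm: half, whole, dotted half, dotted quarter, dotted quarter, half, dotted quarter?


Let's work it out.
Beat values:
  half = 2 beats
  whole = 4 beats
  dotted half = 3 beats
  dotted quarter = 1.5 beats
  dotted quarter = 1.5 beats
  half = 2 beats
  dotted quarter = 1.5 beats
Sum = 2 + 4 + 3 + 1.5 + 1.5 + 2 + 1.5
= 15.5 beats


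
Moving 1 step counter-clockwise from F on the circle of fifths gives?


Solution.
Each counter-clockwise step moves down a perfect 5th (= up a perfect 4th)
From F: F → Bb
= Bb


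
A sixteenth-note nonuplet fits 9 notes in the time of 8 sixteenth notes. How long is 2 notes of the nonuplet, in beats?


Step by step:
Nonuplet: 9 notes occupy the space of 8 sixteenth notes
Space = 8 × 1/4 = 2 beats
Each nonuplet note = 2 / 9 = 2/9 beats
2 notes = 2 × 2/9 = 4/9
= 4/9 beats


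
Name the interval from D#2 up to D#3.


Letter names: D → D spans 8 letter names → an octave
Semitones: D#2 → D#3 = 12 half-steps
An octave of 12 semitones is a perfect octave
= perfect octave


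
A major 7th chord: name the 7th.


Solution.
Major 7th chord = root + major 3rd + perfect 5th + major 7th
Seventh chords stack in thirds, so the letter names are A-C-E-G
Root: A
Major 3rd above A: C#
Perfect 5th above A: E
Major 7th above A: G#
The 7th = G#


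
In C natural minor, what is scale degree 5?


Reasoning:
Natural minor scale pattern: W-H-W-W-H-W-W (2-1-2-2-1-2-2 semitones)
Starting from C:
  C + 2 semitones → D
  D + 1 semitone → Eb
  Eb + 2 semitones → F
  F + 2 semitones → G
  G + 1 semitone → Ab
  Ab + 2 semitones → Bb
  Bb + 2 semitones → C
Scale: C D Eb F G Ab Bb
Degree 5 = G


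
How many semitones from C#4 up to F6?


Step by step:
Absolute semitone position = octave×12 + chromatic position
C#4: 4×12 + 1 = 49
F6: 6×12 + 5 = 77
Difference = 77 - 49 = 28
= 28 semitones


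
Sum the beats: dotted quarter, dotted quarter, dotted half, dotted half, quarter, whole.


Beat values:
  dotted quarter = 1.5 beats
  dotted quarter = 1.5 beats
  dotted half = 3 beats
  dotted half = 3 beats
  quarter = 1 beat
  whole = 4 beats
Sum = 1.5 + 1.5 + 3 + 3 + 1 + 4
= 14 beats


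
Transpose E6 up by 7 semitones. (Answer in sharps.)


Step by step:
E6: chromatic position 4 in octave 6 → absolute = 6×12 + 4 = 76
Transpose up 7: 76 + 7 = 83
83 = 6×12 + 11 → B in octave 6
Result = B6


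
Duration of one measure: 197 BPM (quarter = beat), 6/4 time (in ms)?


Quarter-note beat duration = 60000 / 197 ms
Beats per measure (6/4) = 6
One measure = 6 × 60000 / 197 = 360000 / 197 ms
= 1827.4 ms


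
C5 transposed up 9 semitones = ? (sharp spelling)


Step by step:
C5: chromatic position 0 in octave 5 → absolute = 5×12 + 0 = 60
Transpose up 9: 60 + 9 = 69
69 = 5×12 + 9 → A in octave 5
Result = A5


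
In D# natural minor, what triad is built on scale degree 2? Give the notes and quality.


D# natural minor scale: D# E# F# G# A# B C#
Diatonic triad on degree 2 stacks scale notes 2, 4, 6: E# G# B
E#→G# = 3 semitones; E#→B = 6 semitones → diminished triad
= E# G# B (diminished)


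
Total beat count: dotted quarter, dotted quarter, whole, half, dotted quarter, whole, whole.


Let's work it out.
Beat values:
  dotted quarter = 1.5 beats
  dotted quarter = 1.5 beats
  whole = 4 beats
  half = 2 beats
  dotted quarter = 1.5 beats
  whole = 4 beats
  whole = 4 beats
Sum = 1.5 + 1.5 + 4 + 2 + 1.5 + 4 + 4
= 18.5 beats


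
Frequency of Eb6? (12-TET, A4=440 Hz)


Step by step:
f = 440 × 2^(n/12) where n = semitones from A4
Eb6: 18 semitones from A4
f = 440 × 2^(18/12)
f = 1244.51 Hz


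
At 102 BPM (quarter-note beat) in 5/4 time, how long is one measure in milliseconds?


Reasoning:
Quarter-note beat duration = 60000 / 102 ms
Beats per measure (5/4) = 5
One measure = 5 × 60000 / 102 = 300000 / 102 ms
= 2941.2 ms


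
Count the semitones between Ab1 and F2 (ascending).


Let's work it out.
Absolute semitone position = octave×12 + chromatic position
Ab1: 1×12 + 8 = 20
F2: 2×12 + 5 = 29
Difference = 29 - 20 = 9
= 9 semitones


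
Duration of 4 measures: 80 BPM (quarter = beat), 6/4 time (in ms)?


Let's work it out.
Quarter-note beat duration = 60000 / 80 ms
Beats per measure (6/4) = 6
One measure = 6 × 60000 / 80 = 360000 / 80 ms
4 measures = 4 × 360000 / 80 = 1440000 / 80
= 18000.0 ms


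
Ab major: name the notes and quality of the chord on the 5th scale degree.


Ab major scale: Ab Bb C Db Eb F G
Diatonic triad on degree 5 stacks scale notes 5, 7, 2: Eb G Bb
Eb→G = 4 semitones; Eb→Bb = 7 semitones → major triad
= Eb G Bb (major)


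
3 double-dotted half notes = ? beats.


Reasoning:
Base half note = 2 beats
Dot 1 adds half the previous value: +1
Dot 2 adds half the previous value: +1/2
One double-dotted half = 2 + 1 + 1/2 = 7/2
3 of them = 3 × 7/2 = 21/2
= 21/2 beats


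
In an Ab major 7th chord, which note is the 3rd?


Working:
Major 7th chord = root + major 3rd + perfect 5th + major 7th
Seventh chords stack in thirds, so the letter names are A-C-E-G
Root: Ab
Major 3rd above Ab: C
Perfect 5th above Ab: Eb
Major 7th above Ab: G
The 3rd = C


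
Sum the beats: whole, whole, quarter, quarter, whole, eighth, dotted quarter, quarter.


Step by step:
Beat values:
  whole = 4 beats
  whole = 4 beats
  quarter = 1 beat
  quarter = 1 beat
  whole = 4 beats
  eighth = 0.5 beats
  dotted quarter = 1.5 beats
  quarter = 1 beat
Sum = 4 + 4 + 1 + 1 + 4 + 0.5 + 1.5 + 1
= 17 beats


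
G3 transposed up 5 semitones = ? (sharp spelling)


G3: chromatic position 7 in octave 3 → absolute = 3×12 + 7 = 43
Transpose up 5: 43 + 5 = 48
48 = 4×12 + 0 → C in octave 4
Result = C4


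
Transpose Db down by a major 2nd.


Reasoning:
major 2nd: 2 letter names, 2 semitones
Letter: D - 1 → C
Pitch: Db - 2 semitones, spelled as a C → Cb
= Cb


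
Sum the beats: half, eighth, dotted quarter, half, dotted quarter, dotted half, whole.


Beat values:
  half = 2 beats
  eighth = 0.5 beats
  dotted quarter = 1.5 beats
  half = 2 beats
  dotted quarter = 1.5 beats
  dotted half = 3 beats
  whole = 4 beats
Sum = 2 + 0.5 + 1.5 + 2 + 1.5 + 3 + 4
= 14.5 beats


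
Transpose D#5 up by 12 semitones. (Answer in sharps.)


Reasoning:
D#5: chromatic position 3 in octave 5 → absolute = 5×12 + 3 = 63
Transpose up 12: 63 + 12 = 75
75 = 6×12 + 3 → D# in octave 6
Result = D#6


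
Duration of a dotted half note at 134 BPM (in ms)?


Reasoning:
One quarter-note beat = 60000 / BPM = 60000 / 134 ms
Dotted half note = 3 × quarter note
Duration = 3 × 60000 / 134 = 180000 / 134
= 1343.3 ms


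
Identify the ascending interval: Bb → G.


Letter names: B → G spans 6 letter names → a 6th
Semitones: Bb → G = 9 half-steps
A 6th of 9 semitones is a major 6th
= major 6th


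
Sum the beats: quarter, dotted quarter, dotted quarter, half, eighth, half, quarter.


Beat values:
  quarter = 1 beat
  dotted quarter = 1.5 beats
  dotted quarter = 1.5 beats
  half = 2 beats
  eighth = 0.5 beats
  half = 2 beats
  quarter = 1 beat
Sum = 1 + 1.5 + 1.5 + 2 + 0.5 + 2 + 1
= 9.5 beats


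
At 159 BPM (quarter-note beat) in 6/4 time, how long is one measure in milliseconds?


Quarter-note beat duration = 60000 / 159 ms
Beats per measure (6/4) = 6
One measure = 6 × 60000 / 159 = 360000 / 159 ms
= 2264.2 ms


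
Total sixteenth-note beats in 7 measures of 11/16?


Time signature 11/16: the bottom number 16 means the sixteenth note gets one count
The top number 11 means 11 sixteenth-note beats per measure
Total = 11 × 7 measures
= 77 sixteenth-note beats


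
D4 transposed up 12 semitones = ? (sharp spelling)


D4: chromatic position 2 in octave 4 → absolute = 4×12 + 2 = 50
Transpose up 12: 50 + 12 = 62
62 = 5×12 + 2 → D in octave 5
Result = D5


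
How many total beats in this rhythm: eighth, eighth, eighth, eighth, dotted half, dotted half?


Let's work it out.
Beat values:
  eighth = 0.5 beats
  eighth = 0.5 beats
  eighth = 0.5 beats
  eighth = 0.5 beats
  dotted half = 3 beats
  dotted half = 3 beats
Sum = 0.5 + 0.5 + 0.5 + 0.5 + 3 + 3
= 8 beats


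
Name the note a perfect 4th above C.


Working:
A 4th spans 4 letter names, so from C we land on F
A perfect 4th = 5 semitones above C
Spell F at that pitch: F
= F


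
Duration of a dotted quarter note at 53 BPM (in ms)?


One quarter-note beat = 60000 / BPM = 60000 / 53 ms
Dotted quarter note = 3/2 × quarter note
Duration = 3/2 × 60000 / 53 = 90000 / 53
= 1698.1 ms


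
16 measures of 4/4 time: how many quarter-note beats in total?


Solution.
Time signature 4/4: the bottom number 4 means the quarter note gets one count
The top number 4 means 4 quarter-note beats per measure
Total = 4 × 16 measures
= 64 quarter-note beats


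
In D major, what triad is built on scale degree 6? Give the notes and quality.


D major scale: D E F# G A B C#
Diatonic triad on degree 6 stacks scale notes 6, 1, 3: B D F#
B→D = 3 semitones; B→F# = 7 semitones → minor triad
= B D F# (minor)


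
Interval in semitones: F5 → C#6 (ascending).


Let's work it out.
Absolute semitone position = octave×12 + chromatic position
F5: 5×12 + 5 = 65
C#6: 6×12 + 1 = 73
Difference = 73 - 65 = 8
= 8 semitones


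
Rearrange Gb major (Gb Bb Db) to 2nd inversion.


Let's work it out.
Root position: Gb Bb Db
2nd inversion: move root and 3rd up an octave
Bass note: Db
Notes (bottom to top) = Db Gb Bb


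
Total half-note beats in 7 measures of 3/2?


Let's work it out.
Time signature 3/2: the bottom number 2 means the half note gets one count
The top number 3 means 3 half-note beats per measure
Total = 3 × 7 measures
= 21 half-note beats


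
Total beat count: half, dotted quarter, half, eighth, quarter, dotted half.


Solution.
Beat values:
  half = 2 beats
  dotted quarter = 1.5 beats
  half = 2 beats
  eighth = 0.5 beats
  quarter = 1 beat
  dotted half = 3 beats
Sum = 2 + 1.5 + 2 + 0.5 + 1 + 3
= 10 beats


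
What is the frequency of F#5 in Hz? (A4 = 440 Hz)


f = 440 × 2^(n/12) where n = semitones from A4
F#5: 9 semitones from A4
f = 440 × 2^(9/12)
f = 739.99 Hz


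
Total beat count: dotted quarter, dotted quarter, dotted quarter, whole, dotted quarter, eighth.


Let's work it out.
Beat values:
  dotted quarter = 1.5 beats
  dotted quarter = 1.5 beats
  dotted quarter = 1.5 beats
  whole = 4 beats
  dotted quarter = 1.5 beats
  eighth = 0.5 beats
Sum = 1.5 + 1.5 + 1.5 + 4 + 1.5 + 0.5
= 10.5 beats


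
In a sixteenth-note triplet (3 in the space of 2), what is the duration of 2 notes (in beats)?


Triplet: 3 notes occupy the space of 2 sixteenth notes
Space = 2 × 1/4 = 1/2 beats
Each triplet note = 1/2 / 3 = 1/6 beats
2 notes = 2 × 1/6 = 1/3
= 1/3 beats


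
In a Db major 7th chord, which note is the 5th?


Solution.
Major 7th chord = root + major 3rd + perfect 5th + major 7th
Seventh chords stack in thirds, so the letter names are D-F-A-C
Root: Db
Major 3rd above Db: F
Perfect 5th above Db: Ab
Major 7th above Db: C
The 5th = Ab


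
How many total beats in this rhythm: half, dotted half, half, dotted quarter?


Solution.
Beat values:
  half = 2 beats
  dotted half = 3 beats
  half = 2 beats
  dotted quarter = 1.5 beats
Sum = 2 + 3 + 2 + 1.5
= 8.5 beats


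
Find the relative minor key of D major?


Step by step:
The relative minor shares the major's key signature and starts on its 6th degree
6th degree = a major 6th above the tonic; a major 6th above D is B
→ relative minor of D major is B minor
= B minor


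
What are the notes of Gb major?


Reasoning:
Major scale pattern: W-W-H-W-W-W-H (2-2-1-2-2-2-1 semitones)
Starting from Gb:
  Gb + 2 semitones → Ab
  Ab + 2 semitones → Bb
  Bb + 1 semitone → Cb
  Cb + 2 semitones → Db
  Db + 2 semitones → Eb
  Eb + 2 semitones → F
  F + 1 semitone → Gb
Scale = Gb Ab Bb Cb Db Eb F


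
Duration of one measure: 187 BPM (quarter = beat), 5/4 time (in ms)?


Quarter-note beat duration = 60000 / 187 ms
Beats per measure (5/4) = 5
One measure = 5 × 60000 / 187 = 300000 / 187 ms
= 1604.3 ms


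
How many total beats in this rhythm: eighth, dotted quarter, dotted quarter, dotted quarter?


Let's work it out.
Beat values:
  eighth = 0.5 beats
  dotted quarter = 1.5 beats
  dotted quarter = 1.5 beats
  dotted quarter = 1.5 beats
Sum = 0.5 + 1.5 + 1.5 + 1.5
= 5 beats


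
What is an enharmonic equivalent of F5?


Solution.
Enharmonic notes sound the same pitch but are spelled with different letter names
F and E# name the same pitch class
= E#5


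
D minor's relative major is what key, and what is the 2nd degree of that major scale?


The relative major shares the key signature and is a minor 3rd above the minor tonic
A minor 3rd above D is F
→ relative major of D minor is F major
F major scale: F G A Bb C D E
= F major; 2nd degree = G


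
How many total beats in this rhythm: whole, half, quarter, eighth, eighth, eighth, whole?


Working:
Beat values:
  whole = 4 beats
  half = 2 beats
  quarter = 1 beat
  eighth = 0.5 beats
  eighth = 0.5 beats
  eighth = 0.5 beats
  whole = 4 beats
Sum = 4 + 2 + 1 + 0.5 + 0.5 + 0.5 + 4
= 12.5 beats


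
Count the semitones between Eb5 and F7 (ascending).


Working:
Absolute semitone position = octave×12 + chromatic position
Eb5: 5×12 + 3 = 63
F7: 7×12 + 5 = 89
Difference = 89 - 63 = 26
= 26 semitones


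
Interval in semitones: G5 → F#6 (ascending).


Let's work it out.
Absolute semitone position = octave×12 + chromatic position
G5: 5×12 + 7 = 67
F#6: 6×12 + 6 = 78
Difference = 78 - 67 = 11
= 11 semitones


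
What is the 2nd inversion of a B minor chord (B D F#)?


Let's work it out.
Root position: B D F#
2nd inversion: move root and 3rd up an octave
Bass note: F#
Notes (bottom to top) = F# B D


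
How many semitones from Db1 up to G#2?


Let's work it out.
Absolute semitone position = octave×12 + chromatic position
Db1: 1×12 + 1 = 13
G#2: 2×12 + 8 = 32
Difference = 32 - 13 = 19
= 19 semitones


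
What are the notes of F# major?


Major scale pattern: W-W-H-W-W-W-H (2-2-1-2-2-2-1 semitones)
Starting from F#:
  F# + 2 semitones → G#
  G# + 2 semitones → A#
  A# + 1 semitone → B
  B + 2 semitones → C#
  C# + 2 semitones → D#
  D# + 2 semitones → E#
  E# + 1 semitone → F#
Scale = F# G# A# B C# D# E#


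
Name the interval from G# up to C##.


Reasoning:
Letter names: G → C spans 4 letter names → a 4th
Semitones: G# → C## = 6 half-steps
A 4th of 6 semitones is an augmented 4th
= augmented 4th


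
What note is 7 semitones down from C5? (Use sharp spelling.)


C5: chromatic position 0 in octave 5 → absolute = 5×12 + 0 = 60
Transpose down 7: 60 - 7 = 53
53 = 4×12 + 5 → F in octave 4
Result = F4


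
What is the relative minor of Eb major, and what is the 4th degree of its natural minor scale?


The relative minor shares the major's key signature and starts on its 6th degree
6th degree = a major 6th above the tonic; a major 6th above Eb is C
→ relative minor of Eb major is C minor
C natural minor scale: C D Eb F G Ab Bb
= C minor; 4th degree = F


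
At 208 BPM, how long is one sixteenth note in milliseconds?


Let's work it out.
One quarter-note beat = 60000 / BPM = 60000 / 208 ms
Sixteenth note = 1/4 × quarter note
Duration = 1/4 × 60000 / 208 = 15000 / 208
= 72.1 ms


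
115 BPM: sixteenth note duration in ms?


Let's work it out.
One quarter-note beat = 60000 / BPM = 60000 / 115 ms
Sixteenth note = 1/4 × quarter note
Duration = 1/4 × 60000 / 115 = 15000 / 115
= 130.4 ms


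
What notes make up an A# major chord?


Major triad = root + major 3rd (4 semitones) + perfect 5th (7 semitones)
A triad on A# stacks thirds, so the chord tones use letter names A-C-E
Root: A#
Major 3rd above A#: C##
Perfect 5th above A#: E#
Chord = A# C## E#


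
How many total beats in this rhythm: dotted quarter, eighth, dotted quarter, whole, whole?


Let's work it out.
Beat values:
  dotted quarter = 1.5 beats
  eighth = 0.5 beats
  dotted quarter = 1.5 beats
  whole = 4 beats
  whole = 4 beats
Sum = 1.5 + 0.5 + 1.5 + 4 + 4
= 11.5 beats


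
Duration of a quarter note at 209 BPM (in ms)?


Solution.
One quarter-note beat = 60000 / BPM = 60000 / 209 ms
Duration = 60000 / 209
= 287.1 ms


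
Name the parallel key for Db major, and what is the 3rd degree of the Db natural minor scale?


Let's work it out.
Parallel keys share the same tonic but differ in mode
Db major → parallel is Db minor
Db natural minor scale: Db Eb Fb Gb Ab Bbb Cb
= Db minor; 3rd degree = Fb


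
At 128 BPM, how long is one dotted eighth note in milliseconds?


Reasoning:
One quarter-note beat = 60000 / BPM = 60000 / 128 ms
Dotted eighth note = 3/4 × quarter note
Duration = 3/4 × 60000 / 128 = 45000 / 128
= 351.6 ms


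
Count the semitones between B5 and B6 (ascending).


Absolute semitone position = octave×12 + chromatic position
B5: 5×12 + 11 = 71
B6: 6×12 + 11 = 83
Difference = 83 - 71 = 12
= 12 semitones


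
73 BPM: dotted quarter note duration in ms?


Working:
One quarter-note beat = 60000 / BPM = 60000 / 73 ms
Dotted quarter note = 3/2 × quarter note
Duration = 3/2 × 60000 / 73 = 90000 / 73
= 1232.9 ms


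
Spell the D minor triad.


Solution.
Minor triad = root + minor 3rd (3 semitones) + perfect 5th (7 semitones)
A triad on D stacks thirds, so the chord tones use letter names D-F-A
Root: D
Minor 3rd above D: F
Perfect 5th above D: A
Chord = D F A


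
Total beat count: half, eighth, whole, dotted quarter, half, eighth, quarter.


Working:
Beat values:
  half = 2 beats
  eighth = 0.5 beats
  whole = 4 beats
  dotted quarter = 1.5 beats
  half = 2 beats
  eighth = 0.5 beats
  quarter = 1 beat
Sum = 2 + 0.5 + 4 + 1.5 + 2 + 0.5 + 1
= 11.5 beats


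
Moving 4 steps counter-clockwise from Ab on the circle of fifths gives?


Reasoning:
Each counter-clockwise step moves down a perfect 5th (= up a perfect 4th)
From Ab: Ab → Db → F#/Gb → B → E
= E


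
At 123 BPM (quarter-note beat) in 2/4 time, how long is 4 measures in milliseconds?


Step by step:
Quarter-note beat duration = 60000 / 123 ms
Beats per measure (2/4) = 2
One measure = 2 × 60000 / 123 = 120000 / 123 ms
4 measures = 4 × 120000 / 123 = 480000 / 123
= 3902.4 ms


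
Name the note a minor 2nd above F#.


A 2nd spans 2 letter names, so from F we land on G
A minor 2nd = 1 semitone above F#
Spell G at that pitch: G
= G


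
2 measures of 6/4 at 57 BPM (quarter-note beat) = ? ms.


Quarter-note beat duration = 60000 / 57 ms
Beats per measure (6/4) = 6
One measure = 6 × 60000 / 57 = 360000 / 57 ms
2 measures = 2 × 360000 / 57 = 720000 / 57
= 12631.6 ms


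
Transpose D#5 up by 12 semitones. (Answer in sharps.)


D#5: chromatic position 3 in octave 5 → absolute = 5×12 + 3 = 63
Transpose up 12: 63 + 12 = 75
75 = 6×12 + 3 → D# in octave 6
Result = D#6


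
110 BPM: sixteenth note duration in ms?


One quarter-note beat = 60000 / BPM = 60000 / 110 ms
Sixteenth note = 1/4 × quarter note
Duration = 1/4 × 60000 / 110 = 15000 / 110
= 136.4 ms


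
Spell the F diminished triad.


Solution.
Diminished triad = root + minor 3rd (3 semitones) + diminished 5th (6 semitones)
A triad on F stacks thirds, so the chord tones use letter names F-A-C
Root: F
Minor 3rd above F: Ab
Diminished 5th above F: Cb
Chord = F Ab Cb


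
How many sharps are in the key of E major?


Reasoning:
Sharp major keys follow the circle of fifths: C(0), G(1), D(2), A(3), E(4), B(5), F#(6), C#(7)
E major has 4 sharps
Order of sharps: F# C# G# D# A# E# B# → first 4: F#, C#, G#, D#
= 4 sharps


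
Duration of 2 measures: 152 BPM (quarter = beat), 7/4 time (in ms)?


Quarter-note beat duration = 60000 / 152 ms
Beats per measure (7/4) = 7
One measure = 7 × 60000 / 152 = 420000 / 152 ms
2 measures = 2 × 420000 / 152 = 840000 / 152
= 5526.3 ms


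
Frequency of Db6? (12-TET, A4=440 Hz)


Step by step:
f = 440 × 2^(n/12) where n = semitones from A4
Db6: 16 semitones from A4
f = 440 × 2^(16/12)
f = 1108.73 Hz


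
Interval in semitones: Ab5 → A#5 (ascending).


Absolute semitone position = octave×12 + chromatic position
Ab5: 5×12 + 8 = 68
A#5: 5×12 + 10 = 70
Difference = 70 - 68 = 2
= 2 semitones


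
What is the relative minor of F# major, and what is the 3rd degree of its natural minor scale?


Solution.
The relative minor shares the major's key signature and starts on its 6th degree
6th degree = a major 6th above the tonic; a major 6th above F# is D#
→ relative minor of F# major is D# minor
D# natural minor scale: D# E# F# G# A# B C#
= D# minor; 3rd degree = F#


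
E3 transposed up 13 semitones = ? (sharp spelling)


Solution.
E3: chromatic position 4 in octave 3 → absolute = 3×12 + 4 = 40
Transpose up 13: 40 + 13 = 53
53 = 4×12 + 5 → F in octave 4
Result = F4


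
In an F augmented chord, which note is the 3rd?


Let's work it out.
Augmented triad = root + major 3rd (4 semitones) + augmented 5th (8 semitones)
A triad on F stacks thirds, so the chord tones use letter names F-A-C
Root: F
Major 3rd above F: A
Augmented 5th above F: C#
The 3rd = A


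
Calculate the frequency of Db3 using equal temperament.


Solution.
f = 440 × 2^(n/12) where n = semitones from A4
Db3: -20 semitones from A4
f = 440 × 2^(-20/12)
f = 138.59 Hz


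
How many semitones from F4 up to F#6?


Reasoning:
Absolute semitone position = octave×12 + chromatic position
F4: 4×12 + 5 = 53
F#6: 6×12 + 6 = 78
Difference = 78 - 53 = 25
= 25 semitones


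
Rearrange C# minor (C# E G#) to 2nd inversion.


Root position: C# E G#
2nd inversion: move root and 3rd up an octave
Bass note: G#
Notes (bottom to top) = G# C# E


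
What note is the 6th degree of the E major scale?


Working:
Major scale pattern: W-W-H-W-W-W-H (2-2-1-2-2-2-1 semitones)
Starting from E:
  E + 2 semitones → F#
  F# + 2 semitones → G#
  G# + 1 semitone → A
  A + 2 semitones → B
  B + 2 semitones → C#
  C# + 2 semitones → D#
  D# + 1 semitone → E
Scale: E F# G# A B C# D#
Degree 6 = C#


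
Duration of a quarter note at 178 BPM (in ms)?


One quarter-note beat = 60000 / BPM = 60000 / 178 ms
Duration = 60000 / 178
= 337.1 ms


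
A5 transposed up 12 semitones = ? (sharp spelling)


Step by step:
A5: chromatic position 9 in octave 5 → absolute = 5×12 + 9 = 69
Transpose up 12: 69 + 12 = 81
81 = 6×12 + 9 → A in octave 6
Result = A6


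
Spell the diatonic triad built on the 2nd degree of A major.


A major scale: A B C# D E F# G#
Diatonic triad on degree 2 stacks scale notes 2, 4, 6: B D F#
B→D = 3 semitones; B→F# = 7 semitones → minor triad
= B D F# (minor)


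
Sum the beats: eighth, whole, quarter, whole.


Let's work it out.
Beat values:
  eighth = 0.5 beats
  whole = 4 beats
  quarter = 1 beat
  whole = 4 beats
Sum = 0.5 + 4 + 1 + 4
= 9.5 beats


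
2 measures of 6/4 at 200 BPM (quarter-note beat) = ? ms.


Step by step:
Quarter-note beat duration = 60000 / 200 ms
Beats per measure (6/4) = 6
One measure = 6 × 60000 / 200 = 360000 / 200 ms
2 measures = 2 × 360000 / 200 = 720000 / 200
= 3600.0 ms


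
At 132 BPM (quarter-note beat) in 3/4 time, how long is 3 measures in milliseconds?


Let's work it out.
Quarter-note beat duration = 60000 / 132 ms
Beats per measure (3/4) = 3
One measure = 3 × 60000 / 132 = 180000 / 132 ms
3 measures = 3 × 180000 / 132 = 540000 / 132
= 4090.9 ms


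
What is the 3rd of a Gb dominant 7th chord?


Reasoning:
Dominant 7th chord = root + major 3rd + perfect 5th + minor 7th
Seventh chords stack in thirds, so the letter names are G-B-D-F
Root: Gb
Major 3rd above Gb: Bb
Perfect 5th above Gb: Db
Minor 7th above Gb: Fb
The 3rd = Bb


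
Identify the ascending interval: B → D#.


Working:
Letter names: B → D spans 3 letter names → a 3rd
Semitones: B → D# = 4 half-steps
A 3rd of 4 semitones is a major 3rd
= major 3rd


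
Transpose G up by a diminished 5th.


Reasoning:
diminished 5th: 5 letter names, 6 semitones
Letter: G + 4 → D
Pitch: G + 6 semitones, spelled as a D → Db
= Db


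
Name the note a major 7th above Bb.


Step by step:
A 7th spans 7 letter names, so from B we land on A
A major 7th = 11 semitones above Bb
Spell A at that pitch: A
= A


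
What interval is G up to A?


Reasoning:
Letter names: G → A spans 2 letter names → a 2nd
Semitones: G → A = 2 half-steps
A 2nd of 2 semitones is a major 2nd
= major 2nd


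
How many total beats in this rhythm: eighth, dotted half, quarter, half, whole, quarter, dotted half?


Let's work it out.
Beat values:
  eighth = 0.5 beats
  dotted half = 3 beats
  quarter = 1 beat
  half = 2 beats
  whole = 4 beats
  quarter = 1 beat
  dotted half = 3 beats
Sum = 0.5 + 3 + 1 + 2 + 4 + 1 + 3
= 14.5 beats


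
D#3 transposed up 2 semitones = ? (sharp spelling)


D#3: chromatic position 3 in octave 3 → absolute = 3×12 + 3 = 39
Transpose up 2: 39 + 2 = 41
41 = 3×12 + 5 → F in octave 3
Result = F3


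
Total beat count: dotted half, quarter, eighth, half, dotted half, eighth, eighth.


Beat values:
  dotted half = 3 beats
  quarter = 1 beat
  eighth = 0.5 beats
  half = 2 beats
  dotted half = 3 beats
  eighth = 0.5 beats
  eighth = 0.5 beats
Sum = 3 + 1 + 0.5 + 2 + 3 + 0.5 + 0.5
= 10.5 beats


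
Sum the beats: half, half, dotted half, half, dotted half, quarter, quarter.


Beat values:
  half = 2 beats
  half = 2 beats
  dotted half = 3 beats
  half = 2 beats
  dotted half = 3 beats
  quarter = 1 beat
  quarter = 1 beat
Sum = 2 + 2 + 3 + 2 + 3 + 1 + 1
= 14 beats


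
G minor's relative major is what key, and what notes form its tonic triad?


Solution.
The relative major shares the key signature and is a minor 3rd above the minor tonic
A minor 3rd above G is Bb
→ relative major of G minor is Bb major
Tonic triad of Bb major = root + major 3rd + perfect 5th = Bb D F
= Bb major; triad = Bb D F


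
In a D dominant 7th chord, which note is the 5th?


Dominant 7th chord = root + major 3rd + perfect 5th + minor 7th
Seventh chords stack in thirds, so the letter names are D-F-A-C
Root: D
Major 3rd above D: F#
Perfect 5th above D: A
Minor 7th above D: C
The 5th = A


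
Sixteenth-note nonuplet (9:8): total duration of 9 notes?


Solution.
Nonuplet: 9 notes occupy the space of 8 sixteenth notes
Space = 8 × 1/4 = 2 beats
Each nonuplet note = 2 / 9 = 2/9 beats
9 notes = 9 × 2/9 = 2
= 2 beats


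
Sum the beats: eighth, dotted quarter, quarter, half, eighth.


Reasoning:
Beat values:
  eighth = 0.5 beats
  dotted quarter = 1.5 beats
  quarter = 1 beat
  half = 2 beats
  eighth = 0.5 beats
Sum = 0.5 + 1.5 + 1 + 2 + 0.5
= 5.5 beats


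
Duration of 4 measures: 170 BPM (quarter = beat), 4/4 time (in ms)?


Quarter-note beat duration = 60000 / 170 ms
Beats per measure (4/4) = 4
One measure = 4 × 60000 / 170 = 240000 / 170 ms
4 measures = 4 × 240000 / 170 = 960000 / 170
= 5647.1 ms


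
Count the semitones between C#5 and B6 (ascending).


Step by step:
Absolute semitone position = octave×12 + chromatic position
C#5: 5×12 + 1 = 61
B6: 6×12 + 11 = 83
Difference = 83 - 61 = 22
= 22 semitones


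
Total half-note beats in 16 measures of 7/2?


Solution.
Time signature 7/2: the bottom number 2 means the half note gets one count
The top number 7 means 7 half-note beats per measure
Total = 7 × 16 measures
= 112 half-note beats


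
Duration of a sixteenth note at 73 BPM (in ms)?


Solution.
One quarter-note beat = 60000 / BPM = 60000 / 73 ms
Sixteenth note = 1/4 × quarter note
Duration = 1/4 × 60000 / 73 = 15000 / 73
= 205.5 ms


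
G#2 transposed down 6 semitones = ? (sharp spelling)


Solution.
G#2: chromatic position 8 in octave 2 → absolute = 2×12 + 8 = 32
Transpose down 6: 32 - 6 = 26
26 = 2×12 + 2 → D in octave 2
Result = D2


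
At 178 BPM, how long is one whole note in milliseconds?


Reasoning:
One quarter-note beat = 60000 / BPM = 60000 / 178 ms
Whole note = 4 × quarter note
Duration = 4 × 60000 / 178 = 240000 / 178
= 1348.3 ms


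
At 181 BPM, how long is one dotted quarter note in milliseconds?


Step by step:
One quarter-note beat = 60000 / BPM = 60000 / 181 ms
Dotted quarter note = 3/2 × quarter note
Duration = 3/2 × 60000 / 181 = 90000 / 181
= 497.2 ms


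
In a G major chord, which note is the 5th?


Reasoning:
Major triad = root + major 3rd (4 semitones) + perfect 5th (7 semitones)
A triad on G stacks thirds, so the chord tones use letter names G-B-D
Root: G
Major 3rd above G: B
Perfect 5th above G: D
The 5th = D


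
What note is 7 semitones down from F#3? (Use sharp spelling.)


Step by step:
F#3: chromatic position 6 in octave 3 → absolute = 3×12 + 6 = 42
Transpose down 7: 42 - 7 = 35
35 = 2×12 + 11 → B in octave 2
Result = B2


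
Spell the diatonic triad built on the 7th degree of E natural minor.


Step by step:
E natural minor scale: E F# G A B C D
Diatonic triad on degree 7 stacks scale notes 7, 2, 4: D F# A
D→F# = 4 semitones; D→A = 7 semitones → major triad
= D F# A (major)


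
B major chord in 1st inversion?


Let's work it out.
Root position: B D# F#
1st inversion: move root up an octave
Bass note: D#
Notes (bottom to top) = D# F# B


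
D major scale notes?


Working:
Major scale pattern: W-W-H-W-W-W-H (2-2-1-2-2-2-1 semitones)
Starting from D:
  D + 2 semitones → E
  E + 2 semitones → F#
  F# + 1 semitone → G
  G + 2 semitones → A
  A + 2 semitones → B
  B + 2 semitones → C#
  C# + 1 semitone → D
Scale = D E F# G A B C#


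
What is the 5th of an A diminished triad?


Step by step:
Diminished triad = root + minor 3rd (3 semitones) + diminished 5th (6 semitones)
A triad on A stacks thirds, so the chord tones use letter names A-C-E
Root: A
Minor 3rd above A: C
Diminished 5th above A: Eb
The 5th = Eb


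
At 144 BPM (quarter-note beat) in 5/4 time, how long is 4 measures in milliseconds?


Quarter-note beat duration = 60000 / 144 ms
Beats per measure (5/4) = 5
One measure = 5 × 60000 / 144 = 300000 / 144 ms
4 measures = 4 × 300000 / 144 = 1200000 / 144
= 8333.3 ms


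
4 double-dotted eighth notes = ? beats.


Reasoning:
Base eighth note = 1/2 beats
Dot 1 adds half the previous value: +1/4
Dot 2 adds half the previous value: +1/8
One double-dotted eighth = 1/2 + 1/4 + 1/8 = 7/8
4 of them = 4 × 7/8 = 7/2
= 7/2 beats


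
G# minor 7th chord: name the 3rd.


Working:
Minor 7th chord = root + minor 3rd + perfect 5th + minor 7th
Seventh chords stack in thirds, so the letter names are G-B-D-F
Root: G#
Minor 3rd above G#: B
Perfect 5th above G#: D#
Minor 7th above G#: F#
The 3rd = B


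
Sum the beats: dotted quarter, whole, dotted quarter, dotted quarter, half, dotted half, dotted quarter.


Beat values:
  dotted quarter = 1.5 beats
  whole = 4 beats
  dotted quarter = 1.5 beats
  dotted quarter = 1.5 beats
  half = 2 beats
  dotted half = 3 beats
  dotted quarter = 1.5 beats
Sum = 1.5 + 4 + 1.5 + 1.5 + 2 + 3 + 1.5
= 15 beats


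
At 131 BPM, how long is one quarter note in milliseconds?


Let's work it out.
One quarter-note beat = 60000 / BPM = 60000 / 131 ms
Duration = 60000 / 131
= 458.0 ms


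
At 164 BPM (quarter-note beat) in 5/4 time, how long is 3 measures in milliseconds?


Working:
Quarter-note beat duration = 60000 / 164 ms
Beats per measure (5/4) = 5
One measure = 5 × 60000 / 164 = 300000 / 164 ms
3 measures = 3 × 300000 / 164 = 900000 / 164
= 5487.8 ms


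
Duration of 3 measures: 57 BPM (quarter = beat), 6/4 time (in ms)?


Quarter-note beat duration = 60000 / 57 ms
Beats per measure (6/4) = 6
One measure = 6 × 60000 / 57 = 360000 / 57 ms
3 measures = 3 × 360000 / 57 = 1080000 / 57
= 18947.4 ms


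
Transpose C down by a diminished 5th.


Reasoning:
diminished 5th: 5 letter names, 6 semitones
Letter: C - 4 → F
Pitch: C - 6 semitones, spelled as an F → F#
= F#


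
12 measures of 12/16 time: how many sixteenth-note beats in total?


Step by step:
Time signature 12/16: the bottom number 16 means the sixteenth note gets one count
The top number 12 means 12 sixteenth-note beats per measure
Total = 12 × 12 measures
= 144 sixteenth-note beats


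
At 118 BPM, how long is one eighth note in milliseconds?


Let's work it out.
One quarter-note beat = 60000 / BPM = 60000 / 118 ms
Eighth note = 1/2 × quarter note
Duration = 1/2 × 60000 / 118 = 30000 / 118
= 254.2 ms


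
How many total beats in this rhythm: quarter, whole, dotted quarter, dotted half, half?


Let's work it out.
Beat values:
  quarter = 1 beat
  whole = 4 beats
  dotted quarter = 1.5 beats
  dotted half = 3 beats
  half = 2 beats
Sum = 1 + 4 + 1.5 + 3 + 2
= 11.5 beats


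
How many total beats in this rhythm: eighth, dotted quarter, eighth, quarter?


Solution.
Beat values:
  eighth = 0.5 beats
  dotted quarter = 1.5 beats
  eighth = 0.5 beats
  quarter = 1 beat
Sum = 0.5 + 1.5 + 0.5 + 1
= 3.5 beats


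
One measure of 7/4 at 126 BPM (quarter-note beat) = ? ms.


Working:
Quarter-note beat duration = 60000 / 126 ms
Beats per measure (7/4) = 7
One measure = 7 × 60000 / 126 = 420000 / 126 ms
= 3333.3 ms


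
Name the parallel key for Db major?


Reasoning:
Parallel keys share the same tonic but differ in mode
Db major → parallel is Db minor
= Db minor


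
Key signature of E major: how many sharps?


Sharp major keys follow the circle of fifths: C(0), G(1), D(2), A(3), E(4), B(5), F#(6), C#(7)
E major has 4 sharps
Order of sharps: F# C# G# D# A# E# B# → first 4: F#, C#, G#, D#
= 4 sharps


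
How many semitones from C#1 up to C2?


Working:
Absolute semitone position = octave×12 + chromatic position
C#1: 1×12 + 1 = 13
C2: 2×12 + 0 = 24
Difference = 24 - 13 = 11
= 11 semitones


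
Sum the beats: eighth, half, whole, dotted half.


Working:
Beat values:
  eighth = 0.5 beats
  half = 2 beats
  whole = 4 beats
  dotted half = 3 beats
Sum = 0.5 + 2 + 4 + 3
= 9.5 beats


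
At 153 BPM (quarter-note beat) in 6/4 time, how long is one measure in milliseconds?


Let's work it out.
Quarter-note beat duration = 60000 / 153 ms
Beats per measure (6/4) = 6
One measure = 6 × 60000 / 153 = 360000 / 153 ms
= 2352.9 ms


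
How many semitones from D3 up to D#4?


Step by step:
Absolute semitone position = octave×12 + chromatic position
D3: 3×12 + 2 = 38
D#4: 4×12 + 3 = 51
Difference = 51 - 38 = 13
= 13 semitones


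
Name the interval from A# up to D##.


Working:
Letter names: A → D spans 4 letter names → a 4th
Semitones: A# → D## = 6 half-steps
A 4th of 6 semitones is an augmented 4th
= augmented 4th


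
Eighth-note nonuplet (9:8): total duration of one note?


Nonuplet: 9 notes occupy the space of 8 eighth notes
Space = 8 × 1/2 = 4 beats
Each nonuplet note = 4 / 9 = 4/9 beats
= 4/9 beats


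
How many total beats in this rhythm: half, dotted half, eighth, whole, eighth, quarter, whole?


Step by step:
Beat values:
  half = 2 beats
  dotted half = 3 beats
  eighth = 0.5 beats
  whole = 4 beats
  eighth = 0.5 beats
  quarter = 1 beat
  whole = 4 beats
Sum = 2 + 3 + 0.5 + 4 + 0.5 + 1 + 4
= 15 beats


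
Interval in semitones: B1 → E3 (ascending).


Absolute semitone position = octave×12 + chromatic position
B1: 1×12 + 11 = 23
E3: 3×12 + 4 = 40
Difference = 40 - 23 = 17
= 17 semitones


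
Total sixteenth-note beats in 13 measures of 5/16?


Working:
Time signature 5/16: the bottom number 16 means the sixteenth note gets one count
The top number 5 means 5 sixteenth-note beats per measure
Total = 5 × 13 measures
= 65 sixteenth-note beats


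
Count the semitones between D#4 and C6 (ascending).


Let's work it out.
Absolute semitone position = octave×12 + chromatic position
D#4: 4×12 + 3 = 51
C6: 6×12 + 0 = 72
Difference = 72 - 51 = 21
= 21 semitones


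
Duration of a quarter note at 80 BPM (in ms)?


One quarter-note beat = 60000 / BPM = 60000 / 80 ms
Duration = 60000 / 80
= 750.0 ms


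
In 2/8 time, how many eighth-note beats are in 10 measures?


Solution.
Time signature 2/8: the bottom number 8 means the eighth note gets one count
The top number 2 means 2 eighth-note beats per measure
Total = 2 × 10 measures
= 20 eighth-note beats


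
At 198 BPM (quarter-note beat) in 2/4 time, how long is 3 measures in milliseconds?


Solution.
Quarter-note beat duration = 60000 / 198 ms
Beats per measure (2/4) = 2
One measure = 2 × 60000 / 198 = 120000 / 198 ms
3 measures = 3 × 120000 / 198 = 360000 / 198
= 1818.2 ms
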